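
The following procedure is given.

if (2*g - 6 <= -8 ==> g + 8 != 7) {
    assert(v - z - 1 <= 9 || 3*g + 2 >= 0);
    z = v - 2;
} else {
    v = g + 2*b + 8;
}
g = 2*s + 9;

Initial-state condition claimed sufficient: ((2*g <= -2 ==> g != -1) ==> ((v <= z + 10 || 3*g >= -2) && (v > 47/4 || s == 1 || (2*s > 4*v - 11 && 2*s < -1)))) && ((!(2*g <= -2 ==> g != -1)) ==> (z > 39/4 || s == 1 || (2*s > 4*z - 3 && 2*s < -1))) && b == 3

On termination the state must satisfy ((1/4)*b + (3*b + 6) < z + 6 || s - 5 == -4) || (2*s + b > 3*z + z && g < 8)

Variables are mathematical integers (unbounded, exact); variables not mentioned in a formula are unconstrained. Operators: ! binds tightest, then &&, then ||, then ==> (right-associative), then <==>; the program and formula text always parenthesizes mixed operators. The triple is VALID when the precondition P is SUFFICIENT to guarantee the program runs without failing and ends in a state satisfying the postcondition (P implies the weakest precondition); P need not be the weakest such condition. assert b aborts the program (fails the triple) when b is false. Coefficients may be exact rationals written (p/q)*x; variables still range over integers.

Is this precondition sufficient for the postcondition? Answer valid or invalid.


Working backward. After the program, the postcondition ((1/4)*b + (3*b + 6) < z + 6 || s - 5 == -4) || (2*s + b > 3*z + z && g < 8) must hold; in canonical form it is (13/4)*b < z || s == 1 || (b + 2*s > 4*z && g < 8).
Before g := 2*s + 9: (13/4)*b < z || s == 1 || (b + 2*s > 4*z && 2*s < -1)
Then branch requires (v <= z + 10 || 3*g >= -2) && ((13/4)*b < v - 2 || s == 1 || (b + 2*s > 4*v - 8 && 2*s < -1)); else branch requires (13/4)*b < z || s == 1 || (b + 2*s > 4*z && 2*s < -1).
Before the if: ((2*g <= -2 ==> g != -1) ==> ((v <= z + 10 || 3*g >= -2) && ((13/4)*b < v - 2 || s == 1 || (b + 2*s > 4*v - 8 && 2*s < -1)))) && ((!(2*g <= -2 ==> g != -1)) ==> ((13/4)*b < z || s == 1 || (b + 2*s > 4*z && 2*s < -1)))
The weakest precondition is ((2*g <= -2 ==> g != -1) ==> ((v <= z + 10 || 3*g >= -2) && ((13/4)*b < v - 2 || s == 1 || (b + 2*s > 4*v - 8 && 2*s < -1)))) && ((!(2*g <= -2 ==> g != -1)) ==> ((13/4)*b < z || s == 1 || (b + 2*s > 4*z && 2*s < -1))).
Check whether ((2*g <= -2 ==> g != -1) ==> ((v <= z + 10 || 3*g >= -2) && (v > 47/4 || s == 1 || (2*s > 4*v - 11 && 2*s < -1)))) && ((!(2*g <= -2 ==> g != -1)) ==> (z > 39/4 || s == 1 || (2*s > 4*z - 3 && 2*s < -1))) && b == 3 implies it.
Every state satisfying the precondition satisfies the weakest precondition: the implication holds.
Answer: valid


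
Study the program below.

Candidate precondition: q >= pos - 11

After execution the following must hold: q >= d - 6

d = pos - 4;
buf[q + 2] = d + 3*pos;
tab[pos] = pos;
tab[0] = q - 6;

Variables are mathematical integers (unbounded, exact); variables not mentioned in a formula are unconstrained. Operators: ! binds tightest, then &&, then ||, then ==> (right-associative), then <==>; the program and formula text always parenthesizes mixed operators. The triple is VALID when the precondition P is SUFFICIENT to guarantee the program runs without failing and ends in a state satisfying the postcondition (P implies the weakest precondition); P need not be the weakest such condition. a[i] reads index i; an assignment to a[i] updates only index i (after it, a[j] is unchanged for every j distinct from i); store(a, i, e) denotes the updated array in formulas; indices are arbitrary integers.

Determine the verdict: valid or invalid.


Working backward. After the program, q >= d - 6 must hold.
Before tab[0] := q - 6: q >= d - 6
Before tab[pos] := pos: q >= d - 6
Before buf[q + 2] := d + 3*pos: q >= d - 6
Before d := pos - 4: q >= pos - 10
The weakest precondition is q >= pos - 10.
Check whether q >= pos - 11 implies it.
Countermodel: at the initial state pos = 11, q = 0, the precondition holds but the weakest precondition fails.
Answer: invalid


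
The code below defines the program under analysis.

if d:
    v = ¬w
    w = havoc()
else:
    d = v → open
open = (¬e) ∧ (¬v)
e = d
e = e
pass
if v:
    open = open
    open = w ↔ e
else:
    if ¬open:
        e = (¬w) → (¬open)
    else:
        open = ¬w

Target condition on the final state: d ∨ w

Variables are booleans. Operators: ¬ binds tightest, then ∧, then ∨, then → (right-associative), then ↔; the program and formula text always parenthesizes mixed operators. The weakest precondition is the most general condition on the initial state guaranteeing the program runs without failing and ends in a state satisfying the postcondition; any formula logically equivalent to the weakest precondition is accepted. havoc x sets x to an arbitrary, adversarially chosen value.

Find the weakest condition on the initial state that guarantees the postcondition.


Working backward. After the program, d ∨ w must hold.
Then branch requires d ∨ w; else branch requires ((¬open) → (d ∨ w)) ∧ (open → (d ∨ w)).
Before the if: (v → (d ∨ w)) ∧ ((¬v) → (((¬open) → (d ∨ w)) ∧ (open → (d ∨ w))))
Before skip: (v → (d ∨ w)) ∧ ((¬v) → (((¬open) → (d ∨ w)) ∧ (open → (d ∨ w))))
Before e := e: (v → (d ∨ w)) ∧ ((¬v) → (((¬open) → (d ∨ w)) ∧ (open → (d ∨ w))))
Before e := d: (v → (d ∨ w)) ∧ ((¬v) → (((¬open) → (d ∨ w)) ∧ (open → (d ∨ w))))
Before open := (¬e) ∧ (¬v): (v → (d ∨ w)) ∧ ((¬v) → (((¬((¬e) ∧ (¬v))) → (d ∨ w)) ∧ (((¬e) ∧ (¬v)) → (d ∨ w))))
Then branch requires ((¬w) → d) ∧ (w → (((¬((¬e) ∧ w)) → d) ∧ (((¬e) ∧ w) → d))); else branch requires (v → ((v → open) ∨ w)) ∧ ((¬v) → (((¬((¬e) ∧ (¬v))) → ((v → open) ∨ w)) ∧ (((¬e) ∧ (¬v)) → ((v → open) ∨ w)))).
Before the if: (d → (((¬w) → d) ∧ (w → (((¬((¬e) ∧ w)) → d) ∧ (((¬e) ∧ w) → d))))) ∧ ((¬d) → ((v → ((v → open) ∨ w)) ∧ ((¬v) → (((¬((¬e) ∧ (¬v))) → ((v → open) ∨ w)) ∧ (((¬e) ∧ (¬v)) → ((v → open) ∨ w))))))
Answer: WP = (d → (((¬w) → d) ∧ (w → (((¬((¬e) ∧ w)) → d) ∧ (((¬e) ∧ w) → d))))) ∧ ((¬d) → ((v → ((v → open) ∨ w)) ∧ ((¬v) → (((¬((¬e) ∧ (¬v))) → ((v → open) ∨ w)) ∧ (((¬e) ∧ (¬v)) → ((v → open) ∨ w))))))


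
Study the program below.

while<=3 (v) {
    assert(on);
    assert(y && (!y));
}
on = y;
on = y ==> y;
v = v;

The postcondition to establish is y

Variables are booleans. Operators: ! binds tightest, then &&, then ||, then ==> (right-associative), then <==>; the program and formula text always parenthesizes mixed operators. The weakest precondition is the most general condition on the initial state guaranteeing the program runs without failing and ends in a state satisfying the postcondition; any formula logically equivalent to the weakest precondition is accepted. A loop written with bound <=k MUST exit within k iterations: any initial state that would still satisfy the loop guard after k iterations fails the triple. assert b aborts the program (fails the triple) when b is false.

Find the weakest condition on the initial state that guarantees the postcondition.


Working backward. After the program, y must hold.
Before v := v: y
Before on := y ==> y: y
Before on := y: y
Before the loop (bound <=3), unroll the exhaustion recursion (WP_0 = exit-now case; WP_j = one more guarded iteration, up to j = 3):
  WP_0: (!v) && y
  WP_1: (!v) && ((!v) ==> y)
  WP_2: (!v) && ((!v) ==> y)
  WP_3: (!v) && ((!v) ==> y)
So before the loop: (!v) && ((!v) ==> y)
Answer: WP = (!v) && ((!v) ==> y)


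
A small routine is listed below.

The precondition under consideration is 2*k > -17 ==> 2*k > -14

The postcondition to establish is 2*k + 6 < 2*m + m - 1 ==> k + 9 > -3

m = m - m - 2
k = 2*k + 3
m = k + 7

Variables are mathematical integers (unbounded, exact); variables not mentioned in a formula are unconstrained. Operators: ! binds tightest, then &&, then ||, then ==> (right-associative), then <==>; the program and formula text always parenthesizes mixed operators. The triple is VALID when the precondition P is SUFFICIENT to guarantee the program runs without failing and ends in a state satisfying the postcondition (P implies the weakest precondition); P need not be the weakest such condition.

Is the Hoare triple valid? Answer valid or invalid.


Working backward. After the program, the postcondition 2*k + 6 < 2*m + m - 1 ==> k + 9 > -3 must hold; in canonical form it is 2*k < 3*m - 7 ==> k > -12.
Before m := k + 7: k > -14 ==> k > -12
Before k := 2*k + 3: 2*k > -17 ==> 2*k > -15
Before m := m - m - 2: 2*k > -17 ==> 2*k > -15
The weakest precondition is 2*k > -17 ==> 2*k > -15.
Check whether 2*k > -17 ==> 2*k > -14 implies it.
Every state satisfying the precondition satisfies the weakest precondition: the implication holds.
Answer: valid


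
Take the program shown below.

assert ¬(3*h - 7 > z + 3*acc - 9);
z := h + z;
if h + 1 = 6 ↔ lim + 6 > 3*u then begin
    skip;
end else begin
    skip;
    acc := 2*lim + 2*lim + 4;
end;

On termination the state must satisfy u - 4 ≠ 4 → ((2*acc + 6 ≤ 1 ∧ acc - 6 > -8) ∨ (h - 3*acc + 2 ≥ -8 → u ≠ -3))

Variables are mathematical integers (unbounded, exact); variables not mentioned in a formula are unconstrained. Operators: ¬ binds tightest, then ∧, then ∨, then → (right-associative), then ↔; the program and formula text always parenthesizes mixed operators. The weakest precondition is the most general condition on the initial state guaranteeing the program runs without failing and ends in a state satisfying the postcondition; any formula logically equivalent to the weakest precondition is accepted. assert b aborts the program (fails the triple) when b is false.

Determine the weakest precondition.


Working backward. After the program, the postcondition u - 4 ≠ 4 → ((2*acc + 6 ≤ 1 ∧ acc - 6 > -8) ∨ (h - 3*acc + 2 ≥ -8 → u ≠ -3)) must hold; in canonical form it is u ≠ 8 → ((2*acc ≤ -5 ∧ acc > -2) ∨ (h ≥ 3*acc - 10 → u ≠ -3)).
Then branch requires u ≠ 8 → ((2*acc ≤ -5 ∧ acc > -2) ∨ (h ≥ 3*acc - 10 → u ≠ -3)); else branch requires u ≠ 8 → ((8*lim ≤ -13 ∧ 4*lim > -6) ∨ (h ≥ 12*lim + 2 → u ≠ -3)).
Before the if: ((h = 5 ↔ lim > 3*u - 6) → (u ≠ 8 → ((2*acc ≤ -5 ∧ acc > -2) ∨ (h ≥ 3*acc - 10 → u ≠ -3)))) ∧ ((¬(h = 5 ↔ lim > 3*u - 6)) → (u ≠ 8 → ((8*lim ≤ -13 ∧ 4*lim > -6) ∨ (h ≥ 12*lim + 2 → u ≠ -3))))
Before z := h + z: ((h = 5 ↔ lim > 3*u - 6) → (u ≠ 8 → ((2*acc ≤ -5 ∧ acc > -2) ∨ (h ≥ 3*acc - 10 → u ≠ -3)))) ∧ ((¬(h = 5 ↔ lim > 3*u - 6)) → (u ≠ 8 → ((8*lim ≤ -13 ∧ 4*lim > -6) ∨ (h ≥ 12*lim + 2 → u ≠ -3))))
Before assert ¬(3*h - 7 > z + 3*acc - 9): (¬(3*h > 3*acc + z - 2)) ∧ ((h = 5 ↔ lim > 3*u - 6) → (u ≠ 8 → ((2*acc ≤ -5 ∧ acc > -2) ∨ (h ≥ 3*acc - 10 → u ≠ -3)))) ∧ ((¬(h = 5 ↔ lim > 3*u - 6)) → (u ≠ 8 → ((8*lim ≤ -13 ∧ 4*lim > -6) ∨ (h ≥ 12*lim + 2 → u ≠ -3))))
Answer: WP = (¬(3*h > 3*acc + z - 2)) ∧ ((h = 5 ↔ lim > 3*u - 6) → (u ≠ 8 → ((2*acc ≤ -5 ∧ acc > -2) ∨ (h ≥ 3*acc - 10 → u ≠ -3)))) ∧ ((¬(h = 5 ↔ lim > 3*u - 6)) → (u ≠ 8 → ((8*lim ≤ -13 ∧ 4*lim > -6) ∨ (h ≥ 12*lim + 2 → u ≠ -3))))


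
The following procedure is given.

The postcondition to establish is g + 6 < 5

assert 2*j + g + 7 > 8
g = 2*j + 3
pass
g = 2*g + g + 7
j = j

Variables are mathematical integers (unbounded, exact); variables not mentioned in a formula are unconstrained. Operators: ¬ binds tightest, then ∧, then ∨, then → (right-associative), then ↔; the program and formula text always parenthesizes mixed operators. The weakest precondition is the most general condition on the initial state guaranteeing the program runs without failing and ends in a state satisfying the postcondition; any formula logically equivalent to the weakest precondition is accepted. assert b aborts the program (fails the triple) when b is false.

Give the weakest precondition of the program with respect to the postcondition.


Working backward. After the program, the postcondition g + 6 < 5 must hold; in canonical form it is g < -1.
Before j := j: g < -1
Before g := 2*g + g + 7: 3*g < -8
Before skip: 3*g < -8
Before g := 2*j + 3: 6*j < -17
Before assert 2*j + g + 7 > 8: g + 2*j > 1 ∧ 6*j < -17
Answer: WP = g + 2*j > 1 ∧ 6*j < -17


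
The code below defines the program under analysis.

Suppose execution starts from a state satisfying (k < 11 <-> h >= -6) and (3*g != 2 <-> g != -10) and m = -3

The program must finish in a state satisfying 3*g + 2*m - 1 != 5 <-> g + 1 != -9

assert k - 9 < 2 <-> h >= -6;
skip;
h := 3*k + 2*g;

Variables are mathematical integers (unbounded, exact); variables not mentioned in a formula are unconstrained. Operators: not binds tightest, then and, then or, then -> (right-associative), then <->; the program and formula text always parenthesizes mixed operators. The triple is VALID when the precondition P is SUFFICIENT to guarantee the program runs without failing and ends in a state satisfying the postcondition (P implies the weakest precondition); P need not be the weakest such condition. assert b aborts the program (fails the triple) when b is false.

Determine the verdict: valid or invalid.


Working backward. After the program, the postcondition 3*g + 2*m - 1 != 5 <-> g + 1 != -9 must hold; in canonical form it is 3*g + 2*m != 6 <-> g != -10.
Before h := 3*k + 2*g: 3*g + 2*m != 6 <-> g != -10
Before skip: 3*g + 2*m != 6 <-> g != -10
Before assert k - 9 < 2 <-> h >= -6: (k < 11 <-> h >= -6) and (3*g + 2*m != 6 <-> g != -10)
The weakest precondition is (k < 11 <-> h >= -6) and (3*g + 2*m != 6 <-> g != -10).
Check whether (k < 11 <-> h >= -6) and (3*g != 2 <-> g != -10) and m = -3 implies it.
Countermodel: at the initial state g = 4, h = -7, k = 11, m = -3, the precondition holds but the weakest precondition fails.
Answer: invalid


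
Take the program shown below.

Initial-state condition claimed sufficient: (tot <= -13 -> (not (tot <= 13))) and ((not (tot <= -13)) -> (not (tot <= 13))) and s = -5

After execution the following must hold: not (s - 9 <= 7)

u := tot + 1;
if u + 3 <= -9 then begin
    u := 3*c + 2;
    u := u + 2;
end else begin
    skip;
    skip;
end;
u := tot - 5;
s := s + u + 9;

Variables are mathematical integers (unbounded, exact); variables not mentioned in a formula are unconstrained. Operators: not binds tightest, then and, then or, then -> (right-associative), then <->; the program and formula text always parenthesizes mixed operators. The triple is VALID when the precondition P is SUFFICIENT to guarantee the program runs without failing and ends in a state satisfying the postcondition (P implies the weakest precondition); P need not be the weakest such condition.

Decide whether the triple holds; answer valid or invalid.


Working backward. After the program, the postcondition not (s - 9 <= 7) must hold; in canonical form it is not (s <= 16).
Before s := s + u + 9: not (s + u <= 7)
Before u := tot - 5: not (s + tot <= 12)
Then branch requires not (s + tot <= 12); else branch requires not (s + tot <= 12).
Before the if: (u <= -12 -> (not (s + tot <= 12))) and ((not (u <= -12)) -> (not (s + tot <= 12)))
Before u := tot + 1: (tot <= -13 -> (not (s + tot <= 12))) and ((not (tot <= -13)) -> (not (s + tot <= 12)))
The weakest precondition is (tot <= -13 -> (not (s + tot <= 12))) and ((not (tot <= -13)) -> (not (s + tot <= 12))).
Check whether (tot <= -13 -> (not (tot <= 13))) and ((not (tot <= -13)) -> (not (tot <= 13))) and s = -5 implies it.
Countermodel: at the initial state s = -5, tot = 14, the precondition holds but the weakest precondition fails.
Answer: invalid


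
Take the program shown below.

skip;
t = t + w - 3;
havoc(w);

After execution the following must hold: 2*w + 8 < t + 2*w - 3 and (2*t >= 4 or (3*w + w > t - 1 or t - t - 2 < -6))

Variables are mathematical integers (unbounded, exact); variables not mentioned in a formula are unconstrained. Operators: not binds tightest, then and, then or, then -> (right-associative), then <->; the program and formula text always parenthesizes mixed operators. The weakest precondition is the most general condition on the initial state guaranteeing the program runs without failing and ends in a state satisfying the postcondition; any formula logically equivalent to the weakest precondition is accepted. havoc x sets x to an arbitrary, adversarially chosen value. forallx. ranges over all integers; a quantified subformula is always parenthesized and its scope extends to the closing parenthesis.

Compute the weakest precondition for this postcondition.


Working backward. After the program, the postcondition 2*w + 8 < t + 2*w - 3 and (2*t >= 4 or (3*w + w > t - 1 or t - t - 2 < -6)) must hold; in canonical form it is t > 11 and (2*t >= 4 or 4*w > t - 1).
Before havoc w: forall w_1. (t > 11 and (2*t >= 4 or 4*w_1 > t - 1))
Before t := t + w - 3: forall w_1. (t + w > 14 and (2*t + 2*w >= 10 or 4*w_1 > t + w - 4))
Before skip: forall w_1. (t + w > 14 and (2*t + 2*w >= 10 or 4*w_1 > t + w - 4))
Answer: WP = forall w_1. (t + w > 14 and (2*t + 2*w >= 10 or 4*w_1 > t + w - 4))


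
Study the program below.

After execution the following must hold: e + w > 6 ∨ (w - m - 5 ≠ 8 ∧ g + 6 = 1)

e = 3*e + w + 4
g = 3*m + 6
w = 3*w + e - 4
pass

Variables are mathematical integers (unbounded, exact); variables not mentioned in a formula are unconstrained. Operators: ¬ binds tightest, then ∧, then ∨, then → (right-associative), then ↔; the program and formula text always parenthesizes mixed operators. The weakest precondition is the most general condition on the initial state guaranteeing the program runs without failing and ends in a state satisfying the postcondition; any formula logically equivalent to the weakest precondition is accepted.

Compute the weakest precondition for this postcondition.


Working backward. After the program, the postcondition e + w > 6 ∨ (w - m - 5 ≠ 8 ∧ g + 6 = 1) must hold; in canonical form it is e + w > 6 ∨ (w ≠ m + 13 ∧ g = -5).
Before skip: e + w > 6 ∨ (w ≠ m + 13 ∧ g = -5)
Before w := 3*w + e - 4: 2*e + 3*w > 10 ∨ (e + 3*w ≠ m + 17 ∧ g = -5)
Before g := 3*m + 6: 2*e + 3*w > 10 ∨ (e + 3*w ≠ m + 17 ∧ 3*m = -11)
Before e := 3*e + w + 4: 6*e + 5*w > 2 ∨ (3*e + 4*w ≠ m + 13 ∧ 3*m = -11)
Answer: WP = 6*e + 5*w > 2 ∨ (3*e + 4*w ≠ m + 13 ∧ 3*m = -11)


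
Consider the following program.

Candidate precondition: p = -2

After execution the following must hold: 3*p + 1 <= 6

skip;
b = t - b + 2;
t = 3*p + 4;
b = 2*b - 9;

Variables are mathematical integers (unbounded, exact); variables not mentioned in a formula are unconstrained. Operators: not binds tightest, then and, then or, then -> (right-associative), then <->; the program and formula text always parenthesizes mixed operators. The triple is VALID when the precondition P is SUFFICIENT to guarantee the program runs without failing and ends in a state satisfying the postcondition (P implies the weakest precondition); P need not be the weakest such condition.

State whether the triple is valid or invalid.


Working backward. After the program, the postcondition 3*p + 1 <= 6 must hold; in canonical form it is 3*p <= 5.
Before b := 2*b - 9: 3*p <= 5
Before t := 3*p + 4: 3*p <= 5
Before b := t - b + 2: 3*p <= 5
Before skip: 3*p <= 5
The weakest precondition is 3*p <= 5.
Check whether p = -2 implies it.
Every state satisfying the precondition satisfies the weakest precondition: the implication holds.
Answer: valid


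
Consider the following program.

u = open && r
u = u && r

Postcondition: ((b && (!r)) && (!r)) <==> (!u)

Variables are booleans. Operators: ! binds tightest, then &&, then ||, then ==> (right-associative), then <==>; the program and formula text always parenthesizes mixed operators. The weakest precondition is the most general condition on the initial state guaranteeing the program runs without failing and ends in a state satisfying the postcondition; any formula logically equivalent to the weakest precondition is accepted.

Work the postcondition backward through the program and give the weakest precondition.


Working backward. After the program, the postcondition ((b && (!r)) && (!r)) <==> (!u) must hold; in canonical form it is (b && (!r)) <==> (!u).
Before u := u && r: (b && (!r)) <==> (!(u && r))
Before u := open && r: (b && (!r)) <==> (!(open && r))
Answer: WP = (b && (!r)) <==> (!(open && r))


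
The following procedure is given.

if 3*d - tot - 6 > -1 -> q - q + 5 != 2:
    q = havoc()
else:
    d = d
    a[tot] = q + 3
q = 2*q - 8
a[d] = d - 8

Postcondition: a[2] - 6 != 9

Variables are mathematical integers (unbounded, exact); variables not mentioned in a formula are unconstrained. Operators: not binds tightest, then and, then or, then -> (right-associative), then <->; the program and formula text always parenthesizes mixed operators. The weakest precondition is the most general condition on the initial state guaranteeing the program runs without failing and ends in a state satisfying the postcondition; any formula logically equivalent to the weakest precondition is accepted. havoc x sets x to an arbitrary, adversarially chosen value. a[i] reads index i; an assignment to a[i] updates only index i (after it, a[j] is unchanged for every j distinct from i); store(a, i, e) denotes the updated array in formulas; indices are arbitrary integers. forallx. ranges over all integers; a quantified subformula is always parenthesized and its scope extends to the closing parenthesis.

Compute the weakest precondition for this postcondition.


Working backward. After the program, the postcondition a[2] - 6 != 9 must hold; in canonical form it is a[2] != 15.
Before a[d] := d - 8: store(a, d, d - 8)[2] != 15
Before q := 2*q - 8: store(a, d, d - 8)[2] != 15
Then branch requires store(a, d, d - 8)[2] != 15; else branch requires store(store(a, tot, q + 3), d, d - 8)[2] != 15.
Before the if: store(a, d, d - 8)[2] != 15
Answer: WP = store(a, d, d - 8)[2] != 15


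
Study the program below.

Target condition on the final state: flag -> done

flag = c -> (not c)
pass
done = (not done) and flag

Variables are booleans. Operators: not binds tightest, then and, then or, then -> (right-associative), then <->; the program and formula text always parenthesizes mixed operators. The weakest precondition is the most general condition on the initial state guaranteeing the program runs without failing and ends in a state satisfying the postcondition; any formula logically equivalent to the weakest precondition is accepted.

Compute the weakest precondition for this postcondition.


Working backward. After the program, flag -> done must hold.
Before done := (not done) and flag: flag -> ((not done) and flag)
Before skip: flag -> ((not done) and flag)
Before flag := c -> (not c): (c -> (not c)) -> ((not done) and (c -> (not c)))
Answer: WP = (c -> (not c)) -> ((not done) and (c -> (not c)))


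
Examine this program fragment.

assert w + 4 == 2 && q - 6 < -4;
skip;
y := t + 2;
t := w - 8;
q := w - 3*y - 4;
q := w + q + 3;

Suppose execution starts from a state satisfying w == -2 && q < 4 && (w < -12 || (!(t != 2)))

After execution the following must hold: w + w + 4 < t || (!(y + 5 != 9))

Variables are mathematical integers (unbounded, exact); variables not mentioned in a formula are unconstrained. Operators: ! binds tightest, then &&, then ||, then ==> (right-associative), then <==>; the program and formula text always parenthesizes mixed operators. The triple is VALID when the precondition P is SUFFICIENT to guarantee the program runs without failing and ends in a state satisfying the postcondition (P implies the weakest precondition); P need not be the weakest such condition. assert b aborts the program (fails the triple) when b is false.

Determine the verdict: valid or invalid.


Working backward. After the program, the postcondition w + w + 4 < t || (!(y + 5 != 9)) must hold; in canonical form it is 2*w < t - 4 || (!(y != 4)).
Before q := w + q + 3: 2*w < t - 4 || (!(y != 4))
Before q := w - 3*y - 4: 2*w < t - 4 || (!(y != 4))
Before t := w - 8: w < -12 || (!(y != 4))
Before y := t + 2: w < -12 || (!(t != 2))
Before skip: w < -12 || (!(t != 2))
Before assert w + 4 == 2 && q - 6 < -4: w == -2 && q < 2 && (w < -12 || (!(t != 2)))
The weakest precondition is w == -2 && q < 2 && (w < -12 || (!(t != 2))).
Check whether w == -2 && q < 4 && (w < -12 || (!(t != 2))) implies it.
Countermodel: at the initial state q = 2, t = 2, w = -2, the precondition holds but the weakest precondition fails.
Answer: invalid


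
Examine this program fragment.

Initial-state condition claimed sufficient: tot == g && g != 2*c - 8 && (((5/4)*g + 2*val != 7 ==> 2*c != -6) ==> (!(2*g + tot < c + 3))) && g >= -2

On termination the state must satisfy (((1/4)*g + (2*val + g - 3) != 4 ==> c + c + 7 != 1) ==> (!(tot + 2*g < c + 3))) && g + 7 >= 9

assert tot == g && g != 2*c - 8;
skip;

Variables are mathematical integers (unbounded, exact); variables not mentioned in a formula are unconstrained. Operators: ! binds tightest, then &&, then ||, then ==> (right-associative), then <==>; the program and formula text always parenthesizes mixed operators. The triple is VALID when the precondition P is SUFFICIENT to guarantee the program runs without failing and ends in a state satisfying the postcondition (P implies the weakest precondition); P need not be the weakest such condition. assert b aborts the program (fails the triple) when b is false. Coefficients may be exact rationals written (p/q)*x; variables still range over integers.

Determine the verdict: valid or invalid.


Working backward. After the program, the postcondition (((1/4)*g + (2*val + g - 3) != 4 ==> c + c + 7 != 1) ==> (!(tot + 2*g < c + 3))) && g + 7 >= 9 must hold; in canonical form it is (((5/4)*g + 2*val != 7 ==> 2*c != -6) ==> (!(2*g + tot < c + 3))) && g >= 2.
Before skip: (((5/4)*g + 2*val != 7 ==> 2*c != -6) ==> (!(2*g + tot < c + 3))) && g >= 2
Before assert tot == g && g != 2*c - 8: tot == g && g != 2*c - 8 && (((5/4)*g + 2*val != 7 ==> 2*c != -6) ==> (!(2*g + tot < c + 3))) && g >= 2
The weakest precondition is tot == g && g != 2*c - 8 && (((5/4)*g + 2*val != 7 ==> 2*c != -6) ==> (!(2*g + tot < c + 3))) && g >= 2.
Check whether tot == g && g != 2*c - 8 && (((5/4)*g + 2*val != 7 ==> 2*c != -6) ==> (!(2*g + tot < c + 3))) && g >= -2 implies it.
Countermodel: at the initial state c = -4, g = 0, tot = 0, val = 5, the precondition holds but the weakest precondition fails.
Answer: invalid


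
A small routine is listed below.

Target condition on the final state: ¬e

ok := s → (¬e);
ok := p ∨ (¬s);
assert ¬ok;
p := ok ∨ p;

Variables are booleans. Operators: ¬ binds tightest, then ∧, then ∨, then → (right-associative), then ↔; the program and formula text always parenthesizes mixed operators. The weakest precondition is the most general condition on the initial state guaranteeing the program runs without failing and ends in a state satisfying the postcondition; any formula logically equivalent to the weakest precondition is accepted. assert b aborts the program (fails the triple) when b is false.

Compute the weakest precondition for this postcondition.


Working backward. After the program, ¬e must hold.
Before p := ok ∨ p: ¬e
Before assert ¬ok: (¬ok) ∧ (¬e)
Before ok := p ∨ (¬s): (¬(p ∨ (¬s))) ∧ (¬e)
Before ok := s → (¬e): (¬(p ∨ (¬s))) ∧ (¬e)
Answer: WP = (¬(p ∨ (¬s))) ∧ (¬e)


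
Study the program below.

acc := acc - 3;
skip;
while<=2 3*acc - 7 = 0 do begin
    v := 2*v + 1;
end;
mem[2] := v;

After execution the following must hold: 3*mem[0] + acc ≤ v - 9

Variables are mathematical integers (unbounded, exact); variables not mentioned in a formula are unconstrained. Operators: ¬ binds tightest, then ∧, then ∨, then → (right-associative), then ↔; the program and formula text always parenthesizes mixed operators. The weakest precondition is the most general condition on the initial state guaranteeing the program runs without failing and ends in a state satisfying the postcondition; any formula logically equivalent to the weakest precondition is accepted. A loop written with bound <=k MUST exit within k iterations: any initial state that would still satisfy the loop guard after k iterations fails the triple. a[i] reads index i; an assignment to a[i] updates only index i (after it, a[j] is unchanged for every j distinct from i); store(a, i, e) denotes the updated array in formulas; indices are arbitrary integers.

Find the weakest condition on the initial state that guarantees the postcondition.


Working backward. After the program, 3*mem[0] + acc ≤ v - 9 must hold.
Before mem[2] := v: 3*mem[0] + acc ≤ v - 9
Before the loop (bound <=2), unroll the exhaustion recursion (WP_0 = exit-now case; WP_j = one more guarded iteration, up to j = 2):
  WP_0: (¬(3*acc = 7)) ∧ 3*mem[0] + acc ≤ v - 9
  WP_1: (3*acc = 7 → ((¬(3*acc = 7)) ∧ 3*mem[0] + acc ≤ 2*v - 8)) ∧ ((¬(3*acc = 7)) → 3*mem[0] + acc ≤ v - 9)
  WP_2: (3*acc = 7 → ((3*acc = 7 → ((¬(3*acc = 7)) ∧ 3*mem[0] + acc ≤ 4*v - 6)) ∧ ((¬(3*acc = 7)) → 3*mem[0] + acc ≤ 2*v - 8))) ∧ ((¬(3*acc = 7)) → 3*mem[0] + acc ≤ v - 9)
So before the loop: (3*acc = 7 → ((3*acc = 7 → ((¬(3*acc = 7)) ∧ 3*mem[0] + acc ≤ 4*v - 6)) ∧ ((¬(3*acc = 7)) → 3*mem[0] + acc ≤ 2*v - 8))) ∧ ((¬(3*acc = 7)) → 3*mem[0] + acc ≤ v - 9)
Before skip: (3*acc = 7 → ((3*acc = 7 → ((¬(3*acc = 7)) ∧ 3*mem[0] + acc ≤ 4*v - 6)) ∧ ((¬(3*acc = 7)) → 3*mem[0] + acc ≤ 2*v - 8))) ∧ ((¬(3*acc = 7)) → 3*mem[0] + acc ≤ v - 9)
Before acc := acc - 3: (3*acc = 16 → ((3*acc = 16 → ((¬(3*acc = 16)) ∧ 3*mem[0] + acc ≤ 4*v - 3)) ∧ ((¬(3*acc = 16)) → 3*mem[0] + acc ≤ 2*v - 5))) ∧ ((¬(3*acc = 16)) → 3*mem[0] + acc ≤ v - 6)
Answer: WP = (3*acc = 16 → ((3*acc = 16 → ((¬(3*acc = 16)) ∧ 3*mem[0] + acc ≤ 4*v - 3)) ∧ ((¬(3*acc = 16)) → 3*mem[0] + acc ≤ 2*v - 5))) ∧ ((¬(3*acc = 16)) → 3*mem[0] + acc ≤ v - 6)


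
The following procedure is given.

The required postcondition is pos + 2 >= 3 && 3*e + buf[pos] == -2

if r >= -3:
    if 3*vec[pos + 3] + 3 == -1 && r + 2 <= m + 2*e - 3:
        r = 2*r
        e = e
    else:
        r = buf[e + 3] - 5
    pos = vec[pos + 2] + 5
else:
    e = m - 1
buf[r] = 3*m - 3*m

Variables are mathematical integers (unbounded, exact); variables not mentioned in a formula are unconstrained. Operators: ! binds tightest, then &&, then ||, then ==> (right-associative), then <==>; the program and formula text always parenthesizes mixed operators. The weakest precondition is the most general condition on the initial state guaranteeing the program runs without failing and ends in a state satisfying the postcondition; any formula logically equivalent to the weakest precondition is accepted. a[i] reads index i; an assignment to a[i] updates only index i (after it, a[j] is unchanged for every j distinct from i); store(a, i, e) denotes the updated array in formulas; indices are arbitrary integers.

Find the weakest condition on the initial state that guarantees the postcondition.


Working backward. After the program, the postcondition pos + 2 >= 3 && 3*e + buf[pos] == -2 must hold; in canonical form it is pos >= 1 && buf[pos] + 3*e == -2.
Before buf[r] := 3*m - 3*m: pos >= 1 && store(buf, r, 0)[pos] + 3*e == -2
Then branch requires ((3*vec[pos + 3] == -4 && r <= 2*e + m - 5) ==> (vec[pos + 2] >= -4 && store(buf, 2*r, 0)[vec[pos + 2] + 5] + 3*e == -2)) && ((!(3*vec[pos + 3] == -4 && r <= 2*e + m - 5)) ==> (vec[pos + 2] >= -4 && store(buf, buf[e + 3] - 5, 0)[vec[pos + 2] + 5] + 3*e == -2)); else branch requires pos >= 1 && store(buf, r, 0)[pos] + 3*m == 1.
Before the if: (r >= -3 ==> (((3*vec[pos + 3] == -4 && r <= 2*e + m - 5) ==> (vec[pos + 2] >= -4 && store(buf, 2*r, 0)[vec[pos + 2] + 5] + 3*e == -2)) && ((!(3*vec[pos + 3] == -4 && r <= 2*e + m - 5)) ==> (vec[pos + 2] >= -4 && store(buf, buf[e + 3] - 5, 0)[vec[pos + 2] + 5] + 3*e == -2)))) && ((!(r >= -3)) ==> (pos >= 1 && store(buf, r, 0)[pos] + 3*m == 1))
Answer: WP = (r >= -3 ==> (((3*vec[pos + 3] == -4 && r <= 2*e + m - 5) ==> (vec[pos + 2] >= -4 && store(buf, 2*r, 0)[vec[pos + 2] + 5] + 3*e == -2)) && ((!(3*vec[pos + 3] == -4 && r <= 2*e + m - 5)) ==> (vec[pos + 2] >= -4 && store(buf, buf[e + 3] - 5, 0)[vec[pos + 2] + 5] + 3*e == -2)))) && ((!(r >= -3)) ==> (pos >= 1 && store(buf, r, 0)[pos] + 3*m == 1))


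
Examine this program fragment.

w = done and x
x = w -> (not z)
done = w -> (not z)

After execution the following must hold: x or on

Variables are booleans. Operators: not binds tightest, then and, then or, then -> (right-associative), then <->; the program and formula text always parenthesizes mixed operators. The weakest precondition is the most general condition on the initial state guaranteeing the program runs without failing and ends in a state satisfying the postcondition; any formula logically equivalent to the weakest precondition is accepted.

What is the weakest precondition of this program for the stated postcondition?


Working backward. After the program, x or on must hold.
Before done := w -> (not z): x or on
Before x := w -> (not z): (w -> (not z)) or on
Before w := done and x: ((done and x) -> (not z)) or on
Answer: WP = ((done and x) -> (not z)) or on


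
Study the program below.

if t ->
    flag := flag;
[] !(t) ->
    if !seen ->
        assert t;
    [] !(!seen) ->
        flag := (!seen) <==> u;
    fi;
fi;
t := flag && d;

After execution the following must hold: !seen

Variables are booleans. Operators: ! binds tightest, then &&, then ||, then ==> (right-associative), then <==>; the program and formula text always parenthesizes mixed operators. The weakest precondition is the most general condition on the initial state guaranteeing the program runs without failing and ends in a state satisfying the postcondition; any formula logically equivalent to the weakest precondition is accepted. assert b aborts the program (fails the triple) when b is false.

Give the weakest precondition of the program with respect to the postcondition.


Working backward. After the program, !seen must hold.
Before t := flag && d: !seen
Then branch requires !seen; else branch requires ((!seen) ==> (t && (!seen))) && (seen ==> (!seen)).
Before the if: (t ==> (!seen)) && ((!t) ==> (((!seen) ==> (t && (!seen))) && (seen ==> (!seen))))
Answer: WP = (t ==> (!seen)) && ((!t) ==> (((!seen) ==> (t && (!seen))) && (seen ==> (!seen))))


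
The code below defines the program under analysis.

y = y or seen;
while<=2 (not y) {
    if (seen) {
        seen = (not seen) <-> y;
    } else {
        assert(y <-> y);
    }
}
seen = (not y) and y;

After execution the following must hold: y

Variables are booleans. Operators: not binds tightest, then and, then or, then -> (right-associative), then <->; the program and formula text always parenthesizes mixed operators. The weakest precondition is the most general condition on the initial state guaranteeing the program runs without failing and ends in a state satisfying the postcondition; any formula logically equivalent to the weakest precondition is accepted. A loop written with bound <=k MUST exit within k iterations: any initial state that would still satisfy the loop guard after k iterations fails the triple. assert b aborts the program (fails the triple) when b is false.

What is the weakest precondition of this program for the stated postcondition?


Working backward. After the program, y must hold.
Before seen := (not y) and y: y
Before the loop (bound <=2), unroll the exhaustion recursion (WP_0 = exit-now case; WP_j = one more guarded iteration, up to j = 2):
  WP_0: y
  WP_1: (not y) -> ((seen -> y) and ((not seen) -> y))
  WP_2: (not y) -> ((seen -> ((not y) -> ((((not seen) <-> y) -> y) and ((not ((not seen) <-> y)) -> y)))) and ((not seen) -> ((not y) -> ((seen -> y) and ((not seen) -> y)))))
So before the loop: (not y) -> ((seen -> ((not y) -> ((((not seen) <-> y) -> y) and ((not ((not seen) <-> y)) -> y)))) and ((not seen) -> ((not y) -> ((seen -> y) and ((not seen) -> y)))))
Before y := y or seen: (not (y or seen)) -> ((seen -> ((not (y or seen)) -> ((((not seen) <-> (y or seen)) -> (y or seen)) and ((not ((not seen) <-> (y or seen))) -> (y or seen))))) and ((not seen) -> ((not (y or seen)) -> ((seen -> (y or seen)) and ((not seen) -> (y or seen))))))
Answer: WP = (not (y or seen)) -> ((seen -> ((not (y or seen)) -> ((((not seen) <-> (y or seen)) -> (y or seen)) and ((not ((not seen) <-> (y or seen))) -> (y or seen))))) and ((not seen) -> ((not (y or seen)) -> ((seen -> (y or seen)) and ((not seen) -> (y or seen))))))


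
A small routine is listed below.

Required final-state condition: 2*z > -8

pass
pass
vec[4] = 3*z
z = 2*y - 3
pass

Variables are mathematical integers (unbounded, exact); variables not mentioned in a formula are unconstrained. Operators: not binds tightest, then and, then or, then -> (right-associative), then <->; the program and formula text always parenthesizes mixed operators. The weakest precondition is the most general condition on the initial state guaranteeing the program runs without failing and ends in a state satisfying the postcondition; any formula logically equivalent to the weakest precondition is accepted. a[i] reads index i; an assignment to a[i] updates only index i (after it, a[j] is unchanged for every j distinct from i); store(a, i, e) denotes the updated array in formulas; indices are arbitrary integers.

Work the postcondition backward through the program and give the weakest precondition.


Working backward. After the program, 2*z > -8 must hold.
Before skip: 2*z > -8
Before z := 2*y - 3: 4*y > -2
Before vec[4] := 3*z: 4*y > -2
Before skip: 4*y > -2
Before skip: 4*y > -2
Answer: WP = 4*y > -2


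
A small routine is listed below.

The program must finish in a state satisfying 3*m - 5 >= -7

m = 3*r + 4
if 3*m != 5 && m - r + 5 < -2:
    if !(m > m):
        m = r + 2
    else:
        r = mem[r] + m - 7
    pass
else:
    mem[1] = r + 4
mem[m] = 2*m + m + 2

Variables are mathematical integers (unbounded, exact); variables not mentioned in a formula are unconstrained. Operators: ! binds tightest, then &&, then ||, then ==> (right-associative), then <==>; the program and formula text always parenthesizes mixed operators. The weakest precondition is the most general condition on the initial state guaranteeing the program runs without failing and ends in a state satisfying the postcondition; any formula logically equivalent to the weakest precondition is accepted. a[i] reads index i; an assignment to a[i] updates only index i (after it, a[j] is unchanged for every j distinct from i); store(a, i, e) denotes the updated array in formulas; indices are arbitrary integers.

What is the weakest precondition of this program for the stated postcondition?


Working backward. After the program, the postcondition 3*m - 5 >= -7 must hold; in canonical form it is 3*m >= -2.
Before mem[m] := 2*m + m + 2: 3*m >= -2
Then branch requires 3*r >= -8; else branch requires 3*m >= -2.
Before the if: ((3*m != 5 && m < r - 7) ==> 3*r >= -8) && ((!(3*m != 5 && m < r - 7)) ==> 3*m >= -2)
Before m := 3*r + 4: ((9*r != -7 && 2*r < -11) ==> 3*r >= -8) && ((!(9*r != -7 && 2*r < -11)) ==> 9*r >= -14)
Answer: WP = ((9*r != -7 && 2*r < -11) ==> 3*r >= -8) && ((!(9*r != -7 && 2*r < -11)) ==> 9*r >= -14)


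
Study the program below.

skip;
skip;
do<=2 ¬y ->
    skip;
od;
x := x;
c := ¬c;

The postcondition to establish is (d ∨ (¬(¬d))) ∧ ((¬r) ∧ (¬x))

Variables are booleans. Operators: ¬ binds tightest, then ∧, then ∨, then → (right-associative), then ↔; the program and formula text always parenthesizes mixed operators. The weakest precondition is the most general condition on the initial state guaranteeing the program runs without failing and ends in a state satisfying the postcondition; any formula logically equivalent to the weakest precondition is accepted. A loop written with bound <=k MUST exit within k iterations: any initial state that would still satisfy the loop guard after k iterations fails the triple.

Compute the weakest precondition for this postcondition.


Working backward. After the program, the postcondition (d ∨ (¬(¬d))) ∧ ((¬r) ∧ (¬x)) must hold; in canonical form it is d ∧ (¬r) ∧ (¬x).
Before c := ¬c: d ∧ (¬r) ∧ (¬x)
Before x := x: d ∧ (¬r) ∧ (¬x)
Before the loop (bound <=2), unroll the exhaustion recursion (WP_0 = exit-now case; WP_j = one more guarded iteration, up to j = 2):
  WP_0: y ∧ d ∧ (¬r) ∧ (¬x)
  WP_1: ((¬y) → (y ∧ d ∧ (¬r) ∧ (¬x))) ∧ (y → (d ∧ (¬r) ∧ (¬x)))
  WP_2: ((¬y) → (((¬y) → (y ∧ d ∧ (¬r) ∧ (¬x))) ∧ (y → (d ∧ (¬r) ∧ (¬x))))) ∧ (y → (d ∧ (¬r) ∧ (¬x)))
So before the loop: ((¬y) → (((¬y) → (y ∧ d ∧ (¬r) ∧ (¬x))) ∧ (y → (d ∧ (¬r) ∧ (¬x))))) ∧ (y → (d ∧ (¬r) ∧ (¬x)))
Before skip: ((¬y) → (((¬y) → (y ∧ d ∧ (¬r) ∧ (¬x))) ∧ (y → (d ∧ (¬r) ∧ (¬x))))) ∧ (y → (d ∧ (¬r) ∧ (¬x)))
Before skip: ((¬y) → (((¬y) → (y ∧ d ∧ (¬r) ∧ (¬x))) ∧ (y → (d ∧ (¬r) ∧ (¬x))))) ∧ (y → (d ∧ (¬r) ∧ (¬x)))
Answer: WP = ((¬y) → (((¬y) → (y ∧ d ∧ (¬r) ∧ (¬x))) ∧ (y → (d ∧ (¬r) ∧ (¬x))))) ∧ (y → (d ∧ (¬r) ∧ (¬x)))
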